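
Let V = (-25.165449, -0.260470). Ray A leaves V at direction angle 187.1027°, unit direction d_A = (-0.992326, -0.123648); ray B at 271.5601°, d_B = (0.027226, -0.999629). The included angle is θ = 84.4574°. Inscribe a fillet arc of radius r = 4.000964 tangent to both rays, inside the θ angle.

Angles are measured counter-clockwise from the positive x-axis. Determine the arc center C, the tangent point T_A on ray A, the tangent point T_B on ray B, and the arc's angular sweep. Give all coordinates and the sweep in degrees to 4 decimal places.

center=(-29.0449,-4.7758) T_A=(-29.5396,-0.8055) T_B=(-25.0454,-4.6668) sweep=95.5426

bisector direction at 229.3314° = (-0.651683,-0.758492)
center distance |VC| = r/sin(θ/2) = 4.000964/sin(42.2287°) = 5.953004
C = V + |VC|·bis = (-29.0449,-4.7758)
T_A = V + ((C−V)·d_A)·d_A = V + 4.4080·d_A = (-29.5396,-0.8055)
T_B = V + ((C−V)·d_B)·d_B = V + 4.4080·d_B = (-25.0454,-4.6668)
sweep = 180° − θ = 95.5426°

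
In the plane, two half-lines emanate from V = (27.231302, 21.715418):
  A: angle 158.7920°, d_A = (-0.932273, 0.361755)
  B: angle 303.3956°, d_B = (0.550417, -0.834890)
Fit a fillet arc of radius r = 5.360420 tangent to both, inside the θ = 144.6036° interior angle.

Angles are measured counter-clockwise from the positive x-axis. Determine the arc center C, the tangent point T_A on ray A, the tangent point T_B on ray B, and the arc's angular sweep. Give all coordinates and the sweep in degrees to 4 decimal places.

center=(23.6975,17.3368) T_A=(25.6366,22.3342) T_B=(28.1728,20.2873) sweep=35.3964

bisector direction at 231.0938° = (-0.628047,-0.778175)
center distance |VC| = r/sin(θ/2) = 5.360420/sin(72.3018°) = 5.626727
C = V + |VC|·bis = (23.6975,17.3368)
T_A = V + ((C−V)·d_A)·d_A = V + 1.7105·d_A = (25.6366,22.3342)
T_B = V + ((C−V)·d_B)·d_B = V + 1.7105·d_B = (28.1728,20.2873)
sweep = 180° − θ = 35.3964°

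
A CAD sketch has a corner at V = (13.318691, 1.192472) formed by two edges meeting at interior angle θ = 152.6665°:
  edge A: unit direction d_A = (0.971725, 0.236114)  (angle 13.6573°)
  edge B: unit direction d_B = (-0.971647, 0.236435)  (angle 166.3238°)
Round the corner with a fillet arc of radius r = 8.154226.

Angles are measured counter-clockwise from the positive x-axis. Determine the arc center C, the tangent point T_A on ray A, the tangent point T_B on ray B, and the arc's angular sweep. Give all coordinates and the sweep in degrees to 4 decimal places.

center=(13.3201,9.5843) T_A=(15.2454,1.6606) T_B=(11.3921,1.6613) sweep=27.3335

bisector direction at 89.9906° = (0.000165,1.000000)
center distance |VC| = r/sin(θ/2) = 8.154226/sin(76.3333°) = 8.391829
C = V + |VC|·bis = (13.3201,9.5843)
T_A = V + ((C−V)·d_A)·d_A = V + 1.9828·d_A = (15.2454,1.6606)
T_B = V + ((C−V)·d_B)·d_B = V + 1.9828·d_B = (11.3921,1.6613)
sweep = 180° − θ = 27.3335°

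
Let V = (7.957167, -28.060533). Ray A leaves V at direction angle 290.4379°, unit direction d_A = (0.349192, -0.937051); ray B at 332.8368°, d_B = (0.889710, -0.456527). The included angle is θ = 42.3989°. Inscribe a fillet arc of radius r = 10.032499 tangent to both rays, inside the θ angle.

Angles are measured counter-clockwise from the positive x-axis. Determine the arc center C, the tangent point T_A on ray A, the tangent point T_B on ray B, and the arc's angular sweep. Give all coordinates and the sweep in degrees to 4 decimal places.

center=(26.3904,-48.7951) T_A=(16.9894,-52.2984) T_B=(30.9705,-39.8691) sweep=137.6011

bisector direction at 311.6374° = (0.664414,-0.747365)
center distance |VC| = r/sin(θ/2) = 10.032499/sin(21.1994°) = 27.743544
C = V + |VC|·bis = (26.3904,-48.7951)
T_A = V + ((C−V)·d_A)·d_A = V + 25.8661·d_A = (16.9894,-52.2984)
T_B = V + ((C−V)·d_B)·d_B = V + 25.8661·d_B = (30.9705,-39.8691)
sweep = 180° − θ = 137.6011°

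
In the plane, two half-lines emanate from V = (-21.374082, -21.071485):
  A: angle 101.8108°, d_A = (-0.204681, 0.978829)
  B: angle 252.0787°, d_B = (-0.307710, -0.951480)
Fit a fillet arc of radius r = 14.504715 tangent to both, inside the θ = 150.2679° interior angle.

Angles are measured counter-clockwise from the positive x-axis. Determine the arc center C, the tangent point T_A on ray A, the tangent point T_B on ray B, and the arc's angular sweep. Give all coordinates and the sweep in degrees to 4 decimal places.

bisector direction at 176.9447° = (-0.998579,0.053299)
center distance |VC| = r/sin(θ/2) = 14.504715/sin(75.1339°) = 15.007026
C = V + |VC|·bis = (-36.3598,-20.2716)
T_A = V + ((C−V)·d_A)·d_A = V + 3.8502·d_A = (-22.1621,-17.3028)
T_B = V + ((C−V)·d_B)·d_B = V + 3.8502·d_B = (-22.5588,-24.7349)
sweep = 180° − θ = 29.7321°

center=(-36.3598,-20.2716) T_A=(-22.1621,-17.3028) T_B=(-22.5588,-24.7349) sweep=29.7321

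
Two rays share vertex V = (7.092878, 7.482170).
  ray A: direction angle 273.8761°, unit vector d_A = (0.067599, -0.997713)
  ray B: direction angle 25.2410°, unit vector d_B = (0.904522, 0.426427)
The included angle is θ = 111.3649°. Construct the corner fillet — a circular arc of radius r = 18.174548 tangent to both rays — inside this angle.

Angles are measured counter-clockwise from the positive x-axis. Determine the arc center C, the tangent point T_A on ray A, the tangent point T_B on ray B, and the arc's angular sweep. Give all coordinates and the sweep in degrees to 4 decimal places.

bisector direction at 329.5586° = (0.862147,-0.506658)
center distance |VC| = r/sin(θ/2) = 18.174548/sin(55.6825°) = 22.005066
C = V + |VC|·bis = (26.0645,-3.6669)
T_A = V + ((C−V)·d_A)·d_A = V + 12.4060·d_A = (7.9315,-4.8954)
T_B = V + ((C−V)·d_B)·d_B = V + 12.4060·d_B = (18.3144,12.7724)
sweep = 180° − θ = 68.6351°

center=(26.0645,-3.6669) T_A=(7.9315,-4.8954) T_B=(18.3144,12.7724) sweep=68.6351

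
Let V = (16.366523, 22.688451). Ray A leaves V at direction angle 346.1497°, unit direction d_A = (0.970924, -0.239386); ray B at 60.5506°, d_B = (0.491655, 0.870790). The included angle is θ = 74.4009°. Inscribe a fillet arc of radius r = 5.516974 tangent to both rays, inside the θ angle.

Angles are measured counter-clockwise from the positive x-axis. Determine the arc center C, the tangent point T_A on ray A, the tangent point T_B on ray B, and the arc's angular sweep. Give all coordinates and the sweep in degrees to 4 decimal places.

bisector direction at 23.3501° = (0.918100,0.396349)
center distance |VC| = r/sin(θ/2) = 5.516974/sin(37.2004°) = 9.124917
C = V + |VC|·bis = (24.7441,26.3051)
T_A = V + ((C−V)·d_A)·d_A = V + 7.2682·d_A = (23.4234,20.9485)
T_B = V + ((C−V)·d_B)·d_B = V + 7.2682·d_B = (19.9400,29.0176)
sweep = 180° − θ = 105.5991°

center=(24.7441,26.3051) T_A=(23.4234,20.9485) T_B=(19.9400,29.0176) sweep=105.5991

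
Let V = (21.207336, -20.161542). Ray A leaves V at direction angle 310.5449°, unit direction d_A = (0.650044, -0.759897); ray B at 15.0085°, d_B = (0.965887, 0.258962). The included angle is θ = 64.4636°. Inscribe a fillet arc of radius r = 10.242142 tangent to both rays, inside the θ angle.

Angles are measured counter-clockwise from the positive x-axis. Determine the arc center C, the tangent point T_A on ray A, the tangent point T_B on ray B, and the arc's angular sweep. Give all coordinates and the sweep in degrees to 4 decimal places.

center=(39.5498,-25.8477) T_A=(31.7668,-32.5055) T_B=(36.8974,-15.9549) sweep=115.5364

bisector direction at 342.7767° = (0.955158,-0.296097)
center distance |VC| = r/sin(θ/2) = 10.242142/sin(32.2318°) = 19.203566
C = V + |VC|·bis = (39.5498,-25.8477)
T_A = V + ((C−V)·d_A)·d_A = V + 16.2442·d_A = (31.7668,-32.5055)
T_B = V + ((C−V)·d_B)·d_B = V + 16.2442·d_B = (36.8974,-15.9549)
sweep = 180° − θ = 115.5364°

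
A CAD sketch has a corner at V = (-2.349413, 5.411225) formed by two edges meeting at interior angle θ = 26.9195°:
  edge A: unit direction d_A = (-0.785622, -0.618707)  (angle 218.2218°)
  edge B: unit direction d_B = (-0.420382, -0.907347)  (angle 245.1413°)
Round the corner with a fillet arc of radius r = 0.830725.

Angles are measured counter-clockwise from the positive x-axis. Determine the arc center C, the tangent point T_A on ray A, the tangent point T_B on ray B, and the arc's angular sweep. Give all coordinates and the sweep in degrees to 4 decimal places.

bisector direction at 231.6816° = (-0.620032,-0.784577)
center distance |VC| = r/sin(θ/2) = 0.830725/sin(13.4597°) = 3.568986
C = V + |VC|·bis = (-4.5623,2.6111)
T_A = V + ((C−V)·d_A)·d_A = V + 3.4710·d_A = (-5.0763,3.2637)
T_B = V + ((C−V)·d_B)·d_B = V + 3.4710·d_B = (-3.8085,2.2619)
sweep = 180° − θ = 153.0805°

center=(-4.5623,2.6111) T_A=(-5.0763,3.2637) T_B=(-3.8085,2.2619) sweep=153.0805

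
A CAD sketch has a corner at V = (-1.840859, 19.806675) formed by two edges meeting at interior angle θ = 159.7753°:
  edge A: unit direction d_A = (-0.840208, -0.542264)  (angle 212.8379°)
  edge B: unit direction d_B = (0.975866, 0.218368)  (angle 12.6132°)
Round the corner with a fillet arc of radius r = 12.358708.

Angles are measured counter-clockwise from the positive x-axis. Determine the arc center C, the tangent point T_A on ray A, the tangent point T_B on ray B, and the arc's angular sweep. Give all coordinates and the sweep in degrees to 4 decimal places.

bisector direction at 292.7255° = (0.386317,-0.922366)
center distance |VC| = r/sin(θ/2) = 12.358708/sin(79.8876°) = 12.553726
C = V + |VC|·bis = (3.0089,8.2275)
T_A = V + ((C−V)·d_A)·d_A = V + 2.2042·d_A = (-3.6928,18.6114)
T_B = V + ((C−V)·d_B)·d_B = V + 2.2042·d_B = (0.3101,20.2880)
sweep = 180° − θ = 20.2247°

center=(3.0089,8.2275) T_A=(-3.6928,18.6114) T_B=(0.3101,20.2880) sweep=20.2247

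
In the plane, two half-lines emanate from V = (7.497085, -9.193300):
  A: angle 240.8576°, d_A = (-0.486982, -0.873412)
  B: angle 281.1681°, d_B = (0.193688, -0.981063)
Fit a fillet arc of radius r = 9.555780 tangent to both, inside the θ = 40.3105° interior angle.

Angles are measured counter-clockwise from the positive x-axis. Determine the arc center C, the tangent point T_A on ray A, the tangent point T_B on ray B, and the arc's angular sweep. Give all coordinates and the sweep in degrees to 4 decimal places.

bisector direction at 261.0129° = (-0.156213,-0.987723)
center distance |VC| = r/sin(θ/2) = 9.555780/sin(20.1552°) = 27.732873
C = V + |VC|·bis = (3.1649,-36.5857)
T_A = V + ((C−V)·d_A)·d_A = V + 26.0346·d_A = (-5.1813,-31.9322)
T_B = V + ((C−V)·d_B)·d_B = V + 26.0346·d_B = (12.5397,-34.7349)
sweep = 180° − θ = 139.6895°

center=(3.1649,-36.5857) T_A=(-5.1813,-31.9322) T_B=(12.5397,-34.7349) sweep=139.6895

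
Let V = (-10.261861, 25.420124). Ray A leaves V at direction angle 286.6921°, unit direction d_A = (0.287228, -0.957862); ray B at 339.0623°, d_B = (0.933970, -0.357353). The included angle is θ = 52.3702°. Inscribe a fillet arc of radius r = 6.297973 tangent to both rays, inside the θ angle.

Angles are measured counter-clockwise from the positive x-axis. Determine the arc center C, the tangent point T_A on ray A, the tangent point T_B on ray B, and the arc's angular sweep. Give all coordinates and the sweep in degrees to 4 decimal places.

center=(-0.5506,14.9612) T_A=(-6.5832,13.1522) T_B=(1.7000,20.8433) sweep=127.6298

bisector direction at 312.8772° = (0.680429,-0.732814)
center distance |VC| = r/sin(θ/2) = 6.297973/sin(26.1851°) = 14.272299
C = V + |VC|·bis = (-0.5506,14.9612)
T_A = V + ((C−V)·d_A)·d_A = V + 12.8076·d_A = (-6.5832,13.1522)
T_B = V + ((C−V)·d_B)·d_B = V + 12.8076·d_B = (1.7000,20.8433)
sweep = 180° − θ = 127.6298°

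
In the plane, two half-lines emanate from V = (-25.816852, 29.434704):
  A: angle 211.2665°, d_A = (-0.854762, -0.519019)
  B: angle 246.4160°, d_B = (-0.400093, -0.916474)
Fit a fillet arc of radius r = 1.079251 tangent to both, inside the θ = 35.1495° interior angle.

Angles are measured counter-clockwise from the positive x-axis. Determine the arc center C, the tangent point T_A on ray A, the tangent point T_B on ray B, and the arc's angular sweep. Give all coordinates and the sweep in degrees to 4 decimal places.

center=(-28.1693,26.7437) T_A=(-28.7294,27.6662) T_B=(-27.1801,26.3119) sweep=144.8505

bisector direction at 228.8413° = (-0.658148,-0.752889)
center distance |VC| = r/sin(θ/2) = 1.079251/sin(17.5748°) = 3.574273
C = V + |VC|·bis = (-28.1693,26.7437)
T_A = V + ((C−V)·d_A)·d_A = V + 3.4074·d_A = (-28.7294,27.6662)
T_B = V + ((C−V)·d_B)·d_B = V + 3.4074·d_B = (-27.1801,26.3119)
sweep = 180° − θ = 144.8505°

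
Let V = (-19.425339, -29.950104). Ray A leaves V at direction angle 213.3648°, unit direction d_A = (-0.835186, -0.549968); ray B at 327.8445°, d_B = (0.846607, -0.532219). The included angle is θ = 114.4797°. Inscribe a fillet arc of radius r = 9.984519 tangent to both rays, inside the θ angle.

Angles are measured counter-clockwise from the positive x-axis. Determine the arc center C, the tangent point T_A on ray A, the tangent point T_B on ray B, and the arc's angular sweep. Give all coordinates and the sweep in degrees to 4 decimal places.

bisector direction at 270.6047° = (0.010553,-0.999944)
center distance |VC| = r/sin(θ/2) = 9.984519/sin(57.2398°) = 11.873001
C = V + |VC|·bis = (-19.3000,-41.8224)
T_A = V + ((C−V)·d_A)·d_A = V + 6.4248·d_A = (-24.7912,-33.4835)
T_B = V + ((C−V)·d_B)·d_B = V + 6.4248·d_B = (-13.9861,-33.3695)
sweep = 180° − θ = 65.5203°

center=(-19.3000,-41.8224) T_A=(-24.7912,-33.4835) T_B=(-13.9861,-33.3695) sweep=65.5203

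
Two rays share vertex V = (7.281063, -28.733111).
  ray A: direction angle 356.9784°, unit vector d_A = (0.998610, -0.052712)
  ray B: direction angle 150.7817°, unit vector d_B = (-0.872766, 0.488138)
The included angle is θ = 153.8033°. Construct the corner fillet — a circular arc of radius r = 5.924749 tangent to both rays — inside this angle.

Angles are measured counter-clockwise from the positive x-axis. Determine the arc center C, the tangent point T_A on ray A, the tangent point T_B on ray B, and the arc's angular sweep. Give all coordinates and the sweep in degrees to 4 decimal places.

center=(8.9700,-22.8893) T_A=(8.6577,-28.8058) T_B=(6.0779,-28.0602) sweep=26.1967

bisector direction at 73.8801° = (0.277649,0.960683)
center distance |VC| = r/sin(θ/2) = 5.924749/sin(76.9017°) = 6.083014
C = V + |VC|·bis = (8.9700,-22.8893)
T_A = V + ((C−V)·d_A)·d_A = V + 1.3786·d_A = (8.6577,-28.8058)
T_B = V + ((C−V)·d_B)·d_B = V + 1.3786·d_B = (6.0779,-28.0602)
sweep = 180° − θ = 26.1967°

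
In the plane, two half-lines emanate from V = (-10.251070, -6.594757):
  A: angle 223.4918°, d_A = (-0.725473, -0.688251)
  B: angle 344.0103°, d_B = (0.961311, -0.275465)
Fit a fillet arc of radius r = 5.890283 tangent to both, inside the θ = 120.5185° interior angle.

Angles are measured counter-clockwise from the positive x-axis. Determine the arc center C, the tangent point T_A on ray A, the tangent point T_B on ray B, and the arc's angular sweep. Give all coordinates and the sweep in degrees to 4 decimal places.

center=(-8.6385,-13.1842) T_A=(-12.6925,-8.9109) T_B=(-7.0160,-7.5218) sweep=59.4815

bisector direction at 283.7511° = (0.237704,-0.971338)
center distance |VC| = r/sin(θ/2) = 5.890283/sin(60.2593°) = 6.783860
C = V + |VC|·bis = (-8.6385,-13.1842)
T_A = V + ((C−V)·d_A)·d_A = V + 3.3653·d_A = (-12.6925,-8.9109)
T_B = V + ((C−V)·d_B)·d_B = V + 3.3653·d_B = (-7.0160,-7.5218)
sweep = 180° − θ = 59.4815°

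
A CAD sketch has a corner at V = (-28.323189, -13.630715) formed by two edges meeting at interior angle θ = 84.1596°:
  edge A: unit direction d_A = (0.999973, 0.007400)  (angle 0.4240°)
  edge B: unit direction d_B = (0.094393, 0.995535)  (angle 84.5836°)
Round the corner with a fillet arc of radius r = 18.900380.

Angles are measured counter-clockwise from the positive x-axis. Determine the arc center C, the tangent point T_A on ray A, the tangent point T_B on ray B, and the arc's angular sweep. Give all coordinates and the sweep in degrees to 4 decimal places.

center=(-7.5313,5.4240) T_A=(-7.3915,-13.4758) T_B=(-26.3473,7.2081) sweep=95.8404

bisector direction at 42.5038° = (0.737233,0.675639)
center distance |VC| = r/sin(θ/2) = 18.900380/sin(42.0798°) = 28.202577
C = V + |VC|·bis = (-7.5313,5.4240)
T_A = V + ((C−V)·d_A)·d_A = V + 20.9323·d_A = (-7.3915,-13.4758)
T_B = V + ((C−V)·d_B)·d_B = V + 20.9323·d_B = (-26.3473,7.2081)
sweep = 180° − θ = 95.8404°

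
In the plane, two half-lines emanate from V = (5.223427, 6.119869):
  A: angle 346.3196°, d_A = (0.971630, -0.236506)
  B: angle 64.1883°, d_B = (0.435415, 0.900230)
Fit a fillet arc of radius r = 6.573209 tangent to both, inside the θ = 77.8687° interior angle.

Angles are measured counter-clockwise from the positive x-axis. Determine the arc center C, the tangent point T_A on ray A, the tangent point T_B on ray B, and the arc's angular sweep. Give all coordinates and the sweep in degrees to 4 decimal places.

center=(14.6835,10.5823) T_A=(13.1289,4.1956) T_B=(8.7661,13.4444) sweep=102.1313

bisector direction at 25.2539° = (0.904426,0.426631)
center distance |VC| = r/sin(θ/2) = 6.573209/sin(38.9344°) = 10.459739
C = V + |VC|·bis = (14.6835,10.5823)
T_A = V + ((C−V)·d_A)·d_A = V + 8.1363·d_A = (13.1289,4.1956)
T_B = V + ((C−V)·d_B)·d_B = V + 8.1363·d_B = (8.7661,13.4444)
sweep = 180° − θ = 102.1313°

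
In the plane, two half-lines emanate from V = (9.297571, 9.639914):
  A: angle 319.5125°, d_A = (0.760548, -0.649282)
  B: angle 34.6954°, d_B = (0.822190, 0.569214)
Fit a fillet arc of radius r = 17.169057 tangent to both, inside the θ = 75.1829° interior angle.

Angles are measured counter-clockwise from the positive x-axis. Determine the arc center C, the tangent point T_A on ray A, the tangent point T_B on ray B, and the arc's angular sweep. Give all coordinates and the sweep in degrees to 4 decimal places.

center=(37.4064,8.2179) T_A=(26.2588,-4.8400) T_B=(27.6335,22.3341) sweep=104.8171

bisector direction at 357.1039° = (0.998723,-0.050524)
center distance |VC| = r/sin(θ/2) = 17.169057/sin(37.5915°) = 28.144753
C = V + |VC|·bis = (37.4064,8.2179)
T_A = V + ((C−V)·d_A)·d_A = V + 22.3014·d_A = (26.2588,-4.8400)
T_B = V + ((C−V)·d_B)·d_B = V + 22.3014·d_B = (27.6335,22.3341)
sweep = 180° − θ = 104.8171°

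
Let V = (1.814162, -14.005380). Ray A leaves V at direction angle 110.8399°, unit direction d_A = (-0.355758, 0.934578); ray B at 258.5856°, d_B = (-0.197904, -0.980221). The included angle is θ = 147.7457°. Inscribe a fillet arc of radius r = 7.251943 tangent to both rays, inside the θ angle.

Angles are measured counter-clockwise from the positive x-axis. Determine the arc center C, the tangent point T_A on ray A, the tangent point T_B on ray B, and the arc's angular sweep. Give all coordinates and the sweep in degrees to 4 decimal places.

center=(-5.7093,-14.6256) T_A=(1.0682,-12.0457) T_B=(1.3992,-16.0608) sweep=32.2543

bisector direction at 184.7127° = (-0.996619,-0.082160)
center distance |VC| = r/sin(θ/2) = 7.251943/sin(73.8728°) = 7.549015
C = V + |VC|·bis = (-5.7093,-14.6256)
T_A = V + ((C−V)·d_A)·d_A = V + 2.0969·d_A = (1.0682,-12.0457)
T_B = V + ((C−V)·d_B)·d_B = V + 2.0969·d_B = (1.3992,-16.0608)
sweep = 180° − θ = 32.2543°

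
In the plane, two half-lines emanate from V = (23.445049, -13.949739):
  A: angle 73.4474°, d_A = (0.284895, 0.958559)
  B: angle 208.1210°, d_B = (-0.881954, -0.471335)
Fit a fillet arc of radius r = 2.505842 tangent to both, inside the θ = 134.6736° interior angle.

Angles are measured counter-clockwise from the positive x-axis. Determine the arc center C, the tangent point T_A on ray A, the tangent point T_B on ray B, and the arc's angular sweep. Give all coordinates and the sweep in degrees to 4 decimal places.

bisector direction at 140.7842° = (-0.774770,0.632243)
center distance |VC| = r/sin(θ/2) = 2.505842/sin(67.3368°) = 2.715519
C = V + |VC|·bis = (21.3411,-12.2329)
T_A = V + ((C−V)·d_A)·d_A = V + 1.0463·d_A = (23.7431,-12.9468)
T_B = V + ((C−V)·d_B)·d_B = V + 1.0463·d_B = (22.5222,-14.4429)
sweep = 180° − θ = 45.3264°

center=(21.3411,-12.2329) T_A=(23.7431,-12.9468) T_B=(22.5222,-14.4429) sweep=45.3264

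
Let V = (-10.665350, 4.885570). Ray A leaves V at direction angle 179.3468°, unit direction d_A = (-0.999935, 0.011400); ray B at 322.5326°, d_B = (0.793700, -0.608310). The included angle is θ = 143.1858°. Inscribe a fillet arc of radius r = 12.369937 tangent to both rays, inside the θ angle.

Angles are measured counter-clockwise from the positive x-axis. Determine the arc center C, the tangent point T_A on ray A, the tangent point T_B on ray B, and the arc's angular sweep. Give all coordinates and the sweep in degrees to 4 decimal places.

center=(-14.9227,-7.4366) T_A=(-14.7817,4.9325) T_B=(-7.3980,2.3814) sweep=36.8142

bisector direction at 250.9397° = (-0.326563,-0.945175)
center distance |VC| = r/sin(θ/2) = 12.369937/sin(71.5929°) = 13.036948
C = V + |VC|·bis = (-14.9227,-7.4366)
T_A = V + ((C−V)·d_A)·d_A = V + 4.1166·d_A = (-14.7817,4.9325)
T_B = V + ((C−V)·d_B)·d_B = V + 4.1166·d_B = (-7.3980,2.3814)
sweep = 180° − θ = 36.8142°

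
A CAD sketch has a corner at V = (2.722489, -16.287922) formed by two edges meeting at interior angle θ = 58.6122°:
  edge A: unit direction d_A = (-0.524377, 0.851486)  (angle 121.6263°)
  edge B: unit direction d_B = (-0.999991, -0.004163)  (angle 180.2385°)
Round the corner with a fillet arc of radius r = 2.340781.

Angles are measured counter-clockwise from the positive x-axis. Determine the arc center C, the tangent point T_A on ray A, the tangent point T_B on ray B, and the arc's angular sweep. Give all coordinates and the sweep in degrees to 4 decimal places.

center=(-1.4574,-13.9645) T_A=(0.5357,-12.7371) T_B=(-1.4477,-16.3053) sweep=121.3878

bisector direction at 150.9324° = (-0.874047,0.485841)
center distance |VC| = r/sin(θ/2) = 2.340781/sin(29.3061°) = 4.782225
C = V + |VC|·bis = (-1.4574,-13.9645)
T_A = V + ((C−V)·d_A)·d_A = V + 4.1702·d_A = (0.5357,-12.7371)
T_B = V + ((C−V)·d_B)·d_B = V + 4.1702·d_B = (-1.4477,-16.3053)
sweep = 180° − θ = 121.3878°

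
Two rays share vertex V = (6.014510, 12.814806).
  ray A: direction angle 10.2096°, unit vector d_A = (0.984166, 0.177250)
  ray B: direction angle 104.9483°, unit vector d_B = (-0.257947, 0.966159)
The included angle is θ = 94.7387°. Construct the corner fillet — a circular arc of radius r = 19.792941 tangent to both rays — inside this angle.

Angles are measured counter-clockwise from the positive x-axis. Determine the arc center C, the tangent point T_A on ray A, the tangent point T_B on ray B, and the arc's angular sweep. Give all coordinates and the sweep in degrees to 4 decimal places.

bisector direction at 57.5789° = (0.536137,0.844131)
center distance |VC| = r/sin(θ/2) = 19.792941/sin(47.3693°) = 26.902273
C = V + |VC|·bis = (20.4378,35.5238)
T_A = V + ((C−V)·d_A)·d_A = V + 18.2201·d_A = (23.9461,16.0443)
T_B = V + ((C−V)·d_B)·d_B = V + 18.2201·d_B = (1.3147,30.4183)
sweep = 180° − θ = 85.2613°

center=(20.4378,35.5238) T_A=(23.9461,16.0443) T_B=(1.3147,30.4183) sweep=85.2613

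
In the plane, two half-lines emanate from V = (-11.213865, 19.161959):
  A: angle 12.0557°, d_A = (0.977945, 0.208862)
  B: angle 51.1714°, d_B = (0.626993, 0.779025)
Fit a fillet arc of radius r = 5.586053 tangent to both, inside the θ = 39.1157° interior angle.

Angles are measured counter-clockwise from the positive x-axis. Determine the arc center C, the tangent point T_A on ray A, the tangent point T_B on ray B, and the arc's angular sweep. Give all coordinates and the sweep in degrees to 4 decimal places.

center=(2.9967,27.9090) T_A=(4.1634,22.4461) T_B=(-1.3550,31.4114) sweep=140.8843

bisector direction at 31.6135° = (0.851603,0.524187)
center distance |VC| = r/sin(θ/2) = 5.586053/sin(19.5578°) = 16.686817
C = V + |VC|·bis = (2.9967,27.9090)
T_A = V + ((C−V)·d_A)·d_A = V + 15.7241·d_A = (4.1634,22.4461)
T_B = V + ((C−V)·d_B)·d_B = V + 15.7241·d_B = (-1.3550,31.4114)
sweep = 180° − θ = 140.8843°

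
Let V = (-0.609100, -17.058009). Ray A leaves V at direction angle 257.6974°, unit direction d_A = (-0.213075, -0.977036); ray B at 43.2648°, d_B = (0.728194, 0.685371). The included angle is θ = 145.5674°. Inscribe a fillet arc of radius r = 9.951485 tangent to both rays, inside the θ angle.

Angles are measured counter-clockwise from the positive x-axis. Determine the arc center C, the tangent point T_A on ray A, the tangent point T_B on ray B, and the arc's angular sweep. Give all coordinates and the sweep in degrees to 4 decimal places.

bisector direction at 330.4811° = (0.870193,-0.492711)
center distance |VC| = r/sin(θ/2) = 9.951485/sin(72.7837°) = 10.418285
C = V + |VC|·bis = (8.4568,-22.1912)
T_A = V + ((C−V)·d_A)·d_A = V + 3.0836·d_A = (-1.2661,-20.0708)
T_B = V + ((C−V)·d_B)·d_B = V + 3.0836·d_B = (1.6364,-14.9446)
sweep = 180° − θ = 34.4326°

center=(8.4568,-22.1912) T_A=(-1.2661,-20.0708) T_B=(1.6364,-14.9446) sweep=34.4326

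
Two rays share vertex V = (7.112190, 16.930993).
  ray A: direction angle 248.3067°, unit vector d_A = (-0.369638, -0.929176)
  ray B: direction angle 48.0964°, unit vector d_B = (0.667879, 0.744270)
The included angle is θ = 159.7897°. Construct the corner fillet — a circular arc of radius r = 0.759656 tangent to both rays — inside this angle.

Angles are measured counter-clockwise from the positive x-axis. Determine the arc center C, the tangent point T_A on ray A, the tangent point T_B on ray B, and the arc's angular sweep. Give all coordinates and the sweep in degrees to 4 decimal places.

center=(7.7680,16.5244) T_A=(7.0621,16.8052) T_B=(7.2026,17.0318) sweep=20.2103

bisector direction at 328.2015° = (0.849907,-0.526933)
center distance |VC| = r/sin(θ/2) = 0.759656/sin(79.8949°) = 0.771626
C = V + |VC|·bis = (7.7680,16.5244)
T_A = V + ((C−V)·d_A)·d_A = V + 0.1354·d_A = (7.0621,16.8052)
T_B = V + ((C−V)·d_B)·d_B = V + 0.1354·d_B = (7.2026,17.0318)
sweep = 180° − θ = 20.2103°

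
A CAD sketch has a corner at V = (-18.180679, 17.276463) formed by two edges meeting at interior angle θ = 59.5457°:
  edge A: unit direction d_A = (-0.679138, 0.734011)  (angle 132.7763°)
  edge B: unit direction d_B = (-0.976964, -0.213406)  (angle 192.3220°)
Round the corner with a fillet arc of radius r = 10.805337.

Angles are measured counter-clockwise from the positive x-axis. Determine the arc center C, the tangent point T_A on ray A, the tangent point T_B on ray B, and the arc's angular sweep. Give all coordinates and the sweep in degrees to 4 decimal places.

bisector direction at 162.5491° = (-0.953975,0.299888)
center distance |VC| = r/sin(θ/2) = 10.805337/sin(29.7728°) = 21.760267
C = V + |VC|·bis = (-38.9394,23.8021)
T_A = V + ((C−V)·d_A)·d_A = V + 18.8879·d_A = (-31.0082,31.1404)
T_B = V + ((C−V)·d_B)·d_B = V + 18.8879·d_B = (-36.6335,13.2457)
sweep = 180° − θ = 120.4543°

center=(-38.9394,23.8021) T_A=(-31.0082,31.1404) T_B=(-36.6335,13.2457) sweep=120.4543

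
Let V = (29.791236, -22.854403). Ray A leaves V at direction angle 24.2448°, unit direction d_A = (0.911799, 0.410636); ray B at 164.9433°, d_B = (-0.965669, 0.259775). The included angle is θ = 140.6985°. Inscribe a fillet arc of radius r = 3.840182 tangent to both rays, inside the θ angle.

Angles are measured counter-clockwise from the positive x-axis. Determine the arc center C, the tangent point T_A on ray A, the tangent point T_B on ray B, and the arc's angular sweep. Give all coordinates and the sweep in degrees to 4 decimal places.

center=(29.4646,-18.7898) T_A=(31.0416,-22.2913) T_B=(28.4671,-22.4982) sweep=39.3015

bisector direction at 94.5941° = (-0.080095,0.996787)
center distance |VC| = r/sin(θ/2) = 3.840182/sin(70.3492°) = 4.077665
C = V + |VC|·bis = (29.4646,-18.7898)
T_A = V + ((C−V)·d_A)·d_A = V + 1.3713·d_A = (31.0416,-22.2913)
T_B = V + ((C−V)·d_B)·d_B = V + 1.3713·d_B = (28.4671,-22.4982)
sweep = 180° − θ = 39.3015°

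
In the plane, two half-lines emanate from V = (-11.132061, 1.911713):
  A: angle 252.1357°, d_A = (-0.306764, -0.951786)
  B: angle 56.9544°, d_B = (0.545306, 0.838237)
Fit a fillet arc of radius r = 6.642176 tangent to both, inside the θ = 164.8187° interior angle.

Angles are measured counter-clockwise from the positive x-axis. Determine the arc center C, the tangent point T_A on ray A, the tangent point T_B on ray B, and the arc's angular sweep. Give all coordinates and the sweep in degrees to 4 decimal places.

center=(-5.0817,-0.9683) T_A=(-11.4036,1.0692) T_B=(-10.6494,2.6537) sweep=15.1813

bisector direction at 334.5451° = (0.902924,-0.429801)
center distance |VC| = r/sin(θ/2) = 6.642176/sin(82.4094°) = 6.700895
C = V + |VC|·bis = (-5.0817,-0.9683)
T_A = V + ((C−V)·d_A)·d_A = V + 0.8852·d_A = (-11.4036,1.0692)
T_B = V + ((C−V)·d_B)·d_B = V + 0.8852·d_B = (-10.6494,2.6537)
sweep = 180° − θ = 15.1813°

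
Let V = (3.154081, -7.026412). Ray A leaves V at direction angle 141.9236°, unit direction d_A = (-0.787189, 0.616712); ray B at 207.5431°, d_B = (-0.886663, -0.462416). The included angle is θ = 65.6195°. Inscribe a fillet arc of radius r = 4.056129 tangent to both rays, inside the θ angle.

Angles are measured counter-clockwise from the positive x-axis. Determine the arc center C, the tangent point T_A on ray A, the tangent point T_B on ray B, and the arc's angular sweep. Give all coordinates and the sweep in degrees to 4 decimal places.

bisector direction at 174.7333° = (-0.995778,0.091791)
center distance |VC| = r/sin(θ/2) = 4.056129/sin(32.8098°) = 7.485687
C = V + |VC|·bis = (-4.3000,-6.3393)
T_A = V + ((C−V)·d_A)·d_A = V + 6.2915·d_A = (-1.7985,-3.1464)
T_B = V + ((C−V)·d_B)·d_B = V + 6.2915·d_B = (-2.4244,-9.9357)
sweep = 180° − θ = 114.3805°

center=(-4.3000,-6.3393) T_A=(-1.7985,-3.1464) T_B=(-2.4244,-9.9357) sweep=114.3805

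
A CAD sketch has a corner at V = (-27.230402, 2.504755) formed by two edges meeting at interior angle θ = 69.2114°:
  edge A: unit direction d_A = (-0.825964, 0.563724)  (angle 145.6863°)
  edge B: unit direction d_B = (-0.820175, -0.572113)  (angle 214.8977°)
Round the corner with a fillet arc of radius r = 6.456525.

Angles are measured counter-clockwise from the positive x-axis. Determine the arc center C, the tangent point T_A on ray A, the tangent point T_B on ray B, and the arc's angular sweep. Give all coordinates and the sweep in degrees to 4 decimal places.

bisector direction at 180.2920° = (-0.999987,-0.005096)
center distance |VC| = r/sin(θ/2) = 6.456525/sin(34.6057°) = 11.368610
C = V + |VC|·bis = (-38.5989,2.4468)
T_A = V + ((C−V)·d_A)·d_A = V + 9.3573·d_A = (-34.9592,7.7797)
T_B = V + ((C−V)·d_B)·d_B = V + 9.3573·d_B = (-34.9050,-2.8487)
sweep = 180° − θ = 110.7886°

center=(-38.5989,2.4468) T_A=(-34.9592,7.7797) T_B=(-34.9050,-2.8487) sweep=110.7886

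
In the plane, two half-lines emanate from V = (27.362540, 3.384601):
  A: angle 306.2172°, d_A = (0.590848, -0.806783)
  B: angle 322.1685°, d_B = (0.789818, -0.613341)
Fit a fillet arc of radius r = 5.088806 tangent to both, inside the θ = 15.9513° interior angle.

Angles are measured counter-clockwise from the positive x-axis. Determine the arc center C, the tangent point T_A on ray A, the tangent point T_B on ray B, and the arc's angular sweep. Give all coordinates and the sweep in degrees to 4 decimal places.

bisector direction at 314.1929° = (0.697076,-0.716998)
center distance |VC| = r/sin(θ/2) = 5.088806/sin(7.9756°) = 36.675488
C = V + |VC|·bis = (52.9281,-22.9116)
T_A = V + ((C−V)·d_A)·d_A = V + 36.3207·d_A = (48.8226,-25.9183)
T_B = V + ((C−V)·d_B)·d_B = V + 36.3207·d_B = (56.0493,-18.8924)
sweep = 180° − θ = 164.0487°

center=(52.9281,-22.9116) T_A=(48.8226,-25.9183) T_B=(56.0493,-18.8924) sweep=164.0487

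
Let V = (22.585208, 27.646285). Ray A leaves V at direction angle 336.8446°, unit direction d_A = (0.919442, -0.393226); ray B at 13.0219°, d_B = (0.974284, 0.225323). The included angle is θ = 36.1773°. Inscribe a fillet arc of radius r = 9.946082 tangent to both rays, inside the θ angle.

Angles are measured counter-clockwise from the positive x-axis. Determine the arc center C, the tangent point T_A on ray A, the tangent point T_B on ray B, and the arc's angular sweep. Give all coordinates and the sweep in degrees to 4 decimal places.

bisector direction at 354.9333° = (0.996092,-0.088316)
center distance |VC| = r/sin(θ/2) = 9.946082/sin(18.0887°) = 32.033695
C = V + |VC|·bis = (54.4937,24.8172)
T_A = V + ((C−V)·d_A)·d_A = V + 30.4505·d_A = (50.5827,15.6723)
T_B = V + ((C−V)·d_B)·d_B = V + 30.4505·d_B = (52.2526,34.5075)
sweep = 180° − θ = 143.8227°

center=(54.4937,24.8172) T_A=(50.5827,15.6723) T_B=(52.2526,34.5075) sweep=143.8227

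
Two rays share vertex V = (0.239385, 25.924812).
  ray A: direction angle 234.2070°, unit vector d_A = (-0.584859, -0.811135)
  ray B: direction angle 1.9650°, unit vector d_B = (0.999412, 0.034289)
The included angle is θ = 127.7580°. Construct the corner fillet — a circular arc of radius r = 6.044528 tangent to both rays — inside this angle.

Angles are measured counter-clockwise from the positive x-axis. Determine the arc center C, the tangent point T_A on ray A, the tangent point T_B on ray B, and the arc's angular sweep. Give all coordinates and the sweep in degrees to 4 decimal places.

center=(3.4088,19.9855) T_A=(-1.4941,23.5207) T_B=(3.2016,26.0264) sweep=52.2420

bisector direction at 298.0860° = (0.470796,-0.882242)
center distance |VC| = r/sin(θ/2) = 6.044528/sin(63.8790°) = 6.732103
C = V + |VC|·bis = (3.4088,19.9855)
T_A = V + ((C−V)·d_A)·d_A = V + 2.9639·d_A = (-1.4941,23.5207)
T_B = V + ((C−V)·d_B)·d_B = V + 2.9639·d_B = (3.2016,26.0264)
sweep = 180° − θ = 52.2420°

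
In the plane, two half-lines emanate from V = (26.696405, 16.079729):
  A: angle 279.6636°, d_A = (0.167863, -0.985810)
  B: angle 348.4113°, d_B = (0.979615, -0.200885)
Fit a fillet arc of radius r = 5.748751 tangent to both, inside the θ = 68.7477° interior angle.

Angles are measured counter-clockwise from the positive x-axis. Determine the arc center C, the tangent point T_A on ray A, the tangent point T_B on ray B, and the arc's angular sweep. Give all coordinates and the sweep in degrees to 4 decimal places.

bisector direction at 314.0374° = (0.695128,-0.718886)
center distance |VC| = r/sin(θ/2) = 5.748751/sin(34.3738°) = 10.182163
C = V + |VC|·bis = (33.7743,8.7599)
T_A = V + ((C−V)·d_A)·d_A = V + 8.4041·d_A = (28.1071,7.7949)
T_B = V + ((C−V)·d_B)·d_B = V + 8.4041·d_B = (34.9292,14.3915)
sweep = 180° − θ = 111.2523°

center=(33.7743,8.7599) T_A=(28.1071,7.7949) T_B=(34.9292,14.3915) sweep=111.2523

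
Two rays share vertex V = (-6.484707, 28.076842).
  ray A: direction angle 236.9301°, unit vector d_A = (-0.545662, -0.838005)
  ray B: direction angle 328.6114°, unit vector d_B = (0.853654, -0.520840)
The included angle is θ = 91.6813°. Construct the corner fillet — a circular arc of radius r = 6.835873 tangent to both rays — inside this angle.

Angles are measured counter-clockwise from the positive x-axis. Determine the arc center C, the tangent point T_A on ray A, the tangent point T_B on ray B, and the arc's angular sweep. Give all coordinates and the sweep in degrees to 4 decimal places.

center=(-4.3784,18.7839) T_A=(-10.1069,22.5140) T_B=(-0.8180,24.6194) sweep=88.3187

bisector direction at 282.7708° = (0.221051,-0.975262)
center distance |VC| = r/sin(θ/2) = 6.835873/sin(45.8406°) = 9.528610
C = V + |VC|·bis = (-4.3784,18.7839)
T_A = V + ((C−V)·d_A)·d_A = V + 6.6382·d_A = (-10.1069,22.5140)
T_B = V + ((C−V)·d_B)·d_B = V + 6.6382·d_B = (-0.8180,24.6194)
sweep = 180° − θ = 88.3187°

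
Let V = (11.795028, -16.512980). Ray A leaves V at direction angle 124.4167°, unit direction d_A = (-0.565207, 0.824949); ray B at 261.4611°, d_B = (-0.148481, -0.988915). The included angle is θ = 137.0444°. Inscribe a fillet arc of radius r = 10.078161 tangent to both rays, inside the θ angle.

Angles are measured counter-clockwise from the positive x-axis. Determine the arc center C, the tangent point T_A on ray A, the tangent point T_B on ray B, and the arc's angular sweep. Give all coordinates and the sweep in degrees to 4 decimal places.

center=(1.2398,-18.9380) T_A=(9.5538,-13.2417) T_B=(11.2062,-20.4344) sweep=42.9556

bisector direction at 192.9389° = (-0.974609,-0.223912)
center distance |VC| = r/sin(θ/2) = 10.078161/sin(68.5222°) = 10.830217
C = V + |VC|·bis = (1.2398,-18.9380)
T_A = V + ((C−V)·d_A)·d_A = V + 3.9654·d_A = (9.5538,-13.2417)
T_B = V + ((C−V)·d_B)·d_B = V + 3.9654·d_B = (11.2062,-20.4344)
sweep = 180° − θ = 42.9556°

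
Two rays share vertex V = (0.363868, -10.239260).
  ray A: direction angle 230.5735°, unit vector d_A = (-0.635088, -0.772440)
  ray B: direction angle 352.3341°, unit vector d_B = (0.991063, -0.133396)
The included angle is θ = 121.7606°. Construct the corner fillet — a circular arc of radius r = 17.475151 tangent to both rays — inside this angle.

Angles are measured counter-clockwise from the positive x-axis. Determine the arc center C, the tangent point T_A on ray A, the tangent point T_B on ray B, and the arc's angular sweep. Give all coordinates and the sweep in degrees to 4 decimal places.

bisector direction at 291.4538° = (0.365751,-0.930713)
center distance |VC| = r/sin(θ/2) = 17.475151/sin(60.8803°) = 20.003493
C = V + |VC|·bis = (7.6802,-28.8568)
T_A = V + ((C−V)·d_A)·d_A = V + 9.7344·d_A = (-5.8183,-17.7585)
T_B = V + ((C−V)·d_B)·d_B = V + 9.7344·d_B = (10.0113,-11.5378)
sweep = 180° − θ = 58.2394°

center=(7.6802,-28.8568) T_A=(-5.8183,-17.7585) T_B=(10.0113,-11.5378) sweep=58.2394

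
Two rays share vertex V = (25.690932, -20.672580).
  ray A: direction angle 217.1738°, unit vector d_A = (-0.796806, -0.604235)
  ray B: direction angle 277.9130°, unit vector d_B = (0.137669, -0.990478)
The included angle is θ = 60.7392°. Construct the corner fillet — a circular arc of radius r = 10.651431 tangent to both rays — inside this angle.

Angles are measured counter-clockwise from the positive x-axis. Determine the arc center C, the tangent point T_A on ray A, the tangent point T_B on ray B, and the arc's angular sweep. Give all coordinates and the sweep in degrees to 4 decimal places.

bisector direction at 247.5434° = (-0.381984,-0.924169)
center distance |VC| = r/sin(θ/2) = 10.651431/sin(30.3696°) = 21.067910
C = V + |VC|·bis = (17.6433,-40.1429)
T_A = V + ((C−V)·d_A)·d_A = V + 18.1770·d_A = (11.2074,-31.6558)
T_B = V + ((C−V)·d_B)·d_B = V + 18.1770·d_B = (28.1933,-38.6765)
sweep = 180° − θ = 119.2608°

center=(17.6433,-40.1429) T_A=(11.2074,-31.6558) T_B=(28.1933,-38.6765) sweep=119.2608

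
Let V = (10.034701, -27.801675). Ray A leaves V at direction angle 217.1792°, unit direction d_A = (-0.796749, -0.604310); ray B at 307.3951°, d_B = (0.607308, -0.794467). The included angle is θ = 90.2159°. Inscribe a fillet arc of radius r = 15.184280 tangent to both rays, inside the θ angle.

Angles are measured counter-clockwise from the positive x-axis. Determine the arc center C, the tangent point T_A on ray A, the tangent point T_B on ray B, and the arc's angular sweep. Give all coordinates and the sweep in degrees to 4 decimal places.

center=(7.1581,-49.0412) T_A=(-2.0179,-36.9432) T_B=(19.2216,-39.8197) sweep=89.7841

bisector direction at 262.2871° = (-0.134208,-0.990953)
center distance |VC| = r/sin(θ/2) = 15.184280/sin(45.1080°) = 21.433470
C = V + |VC|·bis = (7.1581,-49.0412)
T_A = V + ((C−V)·d_A)·d_A = V + 15.1272·d_A = (-2.0179,-36.9432)
T_B = V + ((C−V)·d_B)·d_B = V + 15.1272·d_B = (19.2216,-39.8197)
sweep = 180° − θ = 89.7841°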